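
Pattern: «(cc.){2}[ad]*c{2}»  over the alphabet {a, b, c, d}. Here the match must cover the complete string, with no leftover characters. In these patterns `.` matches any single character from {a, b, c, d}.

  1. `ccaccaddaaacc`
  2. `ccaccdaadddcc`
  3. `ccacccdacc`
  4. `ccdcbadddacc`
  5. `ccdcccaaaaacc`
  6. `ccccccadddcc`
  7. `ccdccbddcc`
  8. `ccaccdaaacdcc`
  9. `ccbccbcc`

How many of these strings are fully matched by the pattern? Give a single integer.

1 → match
2 → match
3 → match
4 → no match
5 → match
6 → match
7 → match
8 → no match
9 → match
Total matched: 7

7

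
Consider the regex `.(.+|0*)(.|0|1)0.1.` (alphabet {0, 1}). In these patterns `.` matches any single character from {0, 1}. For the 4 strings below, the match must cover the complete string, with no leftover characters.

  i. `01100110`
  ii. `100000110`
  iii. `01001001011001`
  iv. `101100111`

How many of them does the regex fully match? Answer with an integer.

3

i. `01100110` → match
ii. `100000110` → match
iii → no match
iv. `101100111` → match
Total matched: 3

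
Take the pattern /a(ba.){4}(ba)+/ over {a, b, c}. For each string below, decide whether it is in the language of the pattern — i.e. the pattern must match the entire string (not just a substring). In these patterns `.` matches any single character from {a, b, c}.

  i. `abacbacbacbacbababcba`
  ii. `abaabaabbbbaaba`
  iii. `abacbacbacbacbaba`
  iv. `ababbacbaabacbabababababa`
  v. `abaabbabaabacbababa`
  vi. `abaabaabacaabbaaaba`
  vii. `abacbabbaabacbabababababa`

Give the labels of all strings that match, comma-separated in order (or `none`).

iii, iv, vii

i → no match
ii → no match
iii → match
iv → match
v → no match
vi → no match
vii → match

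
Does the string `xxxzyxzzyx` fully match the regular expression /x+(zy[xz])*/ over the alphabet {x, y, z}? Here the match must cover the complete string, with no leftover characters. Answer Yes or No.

No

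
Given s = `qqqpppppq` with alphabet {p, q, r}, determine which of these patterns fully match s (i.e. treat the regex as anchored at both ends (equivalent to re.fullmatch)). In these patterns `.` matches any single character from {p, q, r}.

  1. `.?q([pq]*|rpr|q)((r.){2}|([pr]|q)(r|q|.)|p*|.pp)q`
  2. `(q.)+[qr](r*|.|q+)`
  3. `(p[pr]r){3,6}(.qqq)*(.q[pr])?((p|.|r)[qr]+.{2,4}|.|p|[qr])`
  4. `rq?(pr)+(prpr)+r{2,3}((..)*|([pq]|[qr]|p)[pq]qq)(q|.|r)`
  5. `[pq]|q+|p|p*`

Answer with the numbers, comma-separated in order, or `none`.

1 → match
2 → no match
3 → no match — must start with `p`
4 → no match — must start with `r`
5 → no match

1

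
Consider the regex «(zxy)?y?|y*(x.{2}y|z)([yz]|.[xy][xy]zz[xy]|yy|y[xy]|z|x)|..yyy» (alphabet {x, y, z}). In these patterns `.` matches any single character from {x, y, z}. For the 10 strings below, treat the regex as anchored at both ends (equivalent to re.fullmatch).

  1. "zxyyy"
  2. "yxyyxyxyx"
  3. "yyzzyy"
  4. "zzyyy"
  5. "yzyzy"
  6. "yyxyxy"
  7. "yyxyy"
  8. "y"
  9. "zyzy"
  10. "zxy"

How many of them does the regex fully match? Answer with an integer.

4

1 → match
2 → no match
3 → no match
4 → match
5 → no match
6 → no match
7 → no match
8 → match
9 → no match
10 → match
Total matched: 4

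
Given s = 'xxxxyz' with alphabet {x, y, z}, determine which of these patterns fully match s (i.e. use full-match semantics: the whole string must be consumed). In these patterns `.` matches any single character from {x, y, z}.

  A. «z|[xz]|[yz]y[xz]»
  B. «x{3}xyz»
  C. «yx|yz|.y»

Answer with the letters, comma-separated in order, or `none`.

B

A → no match
B → match
C → no match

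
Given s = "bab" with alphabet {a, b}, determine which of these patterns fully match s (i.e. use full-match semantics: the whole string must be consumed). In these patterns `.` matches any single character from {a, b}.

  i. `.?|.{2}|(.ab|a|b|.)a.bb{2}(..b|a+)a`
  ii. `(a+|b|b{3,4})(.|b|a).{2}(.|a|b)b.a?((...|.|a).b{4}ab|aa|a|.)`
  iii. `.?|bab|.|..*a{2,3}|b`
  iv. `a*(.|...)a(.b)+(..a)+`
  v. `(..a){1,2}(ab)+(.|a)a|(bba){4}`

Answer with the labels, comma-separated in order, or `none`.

iii

i → no match
ii → no match
iii → match
iv → no match — must end with "a"
v → no match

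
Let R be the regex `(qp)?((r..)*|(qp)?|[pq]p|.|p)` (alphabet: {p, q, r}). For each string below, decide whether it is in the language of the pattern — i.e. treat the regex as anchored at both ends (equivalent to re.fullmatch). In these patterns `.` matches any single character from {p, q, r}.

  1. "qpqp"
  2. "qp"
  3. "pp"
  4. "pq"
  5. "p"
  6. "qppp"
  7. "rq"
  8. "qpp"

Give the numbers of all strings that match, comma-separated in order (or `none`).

1, 2, 3, 5, 6, 8

1 → match
2 → match
3 → match
4 → no match
5 → match
6 → match
7 → no match
8 → match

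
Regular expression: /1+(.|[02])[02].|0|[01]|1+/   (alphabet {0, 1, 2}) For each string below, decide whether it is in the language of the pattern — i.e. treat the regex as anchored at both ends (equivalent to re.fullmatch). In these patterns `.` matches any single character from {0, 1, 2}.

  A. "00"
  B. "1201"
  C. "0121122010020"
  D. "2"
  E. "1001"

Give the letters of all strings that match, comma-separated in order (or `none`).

A → no match
B → match
C → no match
D → no match
E → match

B, E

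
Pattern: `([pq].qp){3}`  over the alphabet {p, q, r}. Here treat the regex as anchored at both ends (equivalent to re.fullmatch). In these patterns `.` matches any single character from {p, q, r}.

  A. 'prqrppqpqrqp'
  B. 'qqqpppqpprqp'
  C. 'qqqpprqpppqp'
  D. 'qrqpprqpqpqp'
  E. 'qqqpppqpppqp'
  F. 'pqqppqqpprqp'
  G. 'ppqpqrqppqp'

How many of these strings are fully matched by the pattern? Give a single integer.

5

A → no match
B → match
C → match
D → match
E → match
F → match
G → no match
Total matched: 5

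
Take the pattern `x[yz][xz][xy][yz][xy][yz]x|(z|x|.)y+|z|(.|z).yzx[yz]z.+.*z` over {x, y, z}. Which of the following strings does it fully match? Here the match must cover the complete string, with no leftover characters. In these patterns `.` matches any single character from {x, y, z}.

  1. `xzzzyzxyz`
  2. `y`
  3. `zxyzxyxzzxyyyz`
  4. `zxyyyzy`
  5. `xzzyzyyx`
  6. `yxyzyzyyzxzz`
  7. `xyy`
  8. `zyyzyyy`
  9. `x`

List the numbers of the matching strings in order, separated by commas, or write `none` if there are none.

5, 7

1 → no match
2 → no match
3 → no match
4 → no match
5 → match
6 → no match
7 → match
8 → no match
9 → no match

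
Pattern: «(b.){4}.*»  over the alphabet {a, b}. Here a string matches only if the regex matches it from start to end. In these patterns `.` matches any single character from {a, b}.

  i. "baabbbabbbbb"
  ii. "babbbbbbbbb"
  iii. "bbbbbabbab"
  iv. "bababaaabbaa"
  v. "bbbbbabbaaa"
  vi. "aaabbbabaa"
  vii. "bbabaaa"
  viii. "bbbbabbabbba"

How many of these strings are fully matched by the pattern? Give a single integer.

3

i → no match
ii → match
iii → match
iv → no match
v → match
vi → no match — must start with "b"
vii → no match
viii → no match
Total matched: 3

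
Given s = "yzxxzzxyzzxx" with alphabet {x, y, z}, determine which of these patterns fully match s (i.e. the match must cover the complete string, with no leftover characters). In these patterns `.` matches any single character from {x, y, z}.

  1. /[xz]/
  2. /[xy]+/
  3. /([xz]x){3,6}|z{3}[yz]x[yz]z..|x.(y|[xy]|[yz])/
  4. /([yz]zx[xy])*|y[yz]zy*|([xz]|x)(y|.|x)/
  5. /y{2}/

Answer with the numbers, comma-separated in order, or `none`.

4

1 → no match
2 → no match
3 → no match
4 → match
5 → no match — must end with "y"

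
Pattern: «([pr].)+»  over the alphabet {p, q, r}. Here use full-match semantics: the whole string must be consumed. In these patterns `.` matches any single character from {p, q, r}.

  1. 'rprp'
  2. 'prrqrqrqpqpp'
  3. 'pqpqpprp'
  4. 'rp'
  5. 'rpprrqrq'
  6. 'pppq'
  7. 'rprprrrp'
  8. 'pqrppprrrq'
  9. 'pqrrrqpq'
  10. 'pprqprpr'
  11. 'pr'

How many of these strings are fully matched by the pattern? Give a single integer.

1. 'rprp' → match
2. 'prrqrqrqpqpp' → match
3. 'pqpqpprp' → match
4. 'rp' → match
5. 'rpprrqrq' → match
6. 'pppq' → match
7. 'rprprrrp' → match
8. 'pqrppprrrq' → match
9. 'pqrrrqpq' → match
10. 'pprqprpr' → match
11. 'pr' → match
Total matched: 11

11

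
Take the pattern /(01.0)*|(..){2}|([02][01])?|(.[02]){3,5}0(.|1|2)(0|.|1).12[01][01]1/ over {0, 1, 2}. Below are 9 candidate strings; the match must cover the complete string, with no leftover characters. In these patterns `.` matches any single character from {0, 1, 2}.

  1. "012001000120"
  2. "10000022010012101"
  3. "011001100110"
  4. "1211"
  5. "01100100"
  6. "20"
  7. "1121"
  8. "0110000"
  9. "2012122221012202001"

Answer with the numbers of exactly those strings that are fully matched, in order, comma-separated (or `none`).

1, 2, 3, 4, 5, 6, 7

1. "012001000120" → match
2 → match
3. "011001100110" → match
4. "1211" → match
5. "01100100" → match
6. "20" → match
7. "1121" → match
8. "0110000" → no match
9 → no match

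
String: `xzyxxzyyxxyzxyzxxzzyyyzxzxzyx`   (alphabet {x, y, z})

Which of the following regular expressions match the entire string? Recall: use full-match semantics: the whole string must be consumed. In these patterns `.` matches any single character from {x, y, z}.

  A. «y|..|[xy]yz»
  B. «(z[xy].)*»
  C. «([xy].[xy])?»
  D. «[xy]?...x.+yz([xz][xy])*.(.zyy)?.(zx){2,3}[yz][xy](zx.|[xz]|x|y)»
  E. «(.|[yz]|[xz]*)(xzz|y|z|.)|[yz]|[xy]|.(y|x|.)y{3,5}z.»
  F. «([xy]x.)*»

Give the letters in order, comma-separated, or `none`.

D

A → no match
B → no match
C → no match
D → match
E → no match
F → no match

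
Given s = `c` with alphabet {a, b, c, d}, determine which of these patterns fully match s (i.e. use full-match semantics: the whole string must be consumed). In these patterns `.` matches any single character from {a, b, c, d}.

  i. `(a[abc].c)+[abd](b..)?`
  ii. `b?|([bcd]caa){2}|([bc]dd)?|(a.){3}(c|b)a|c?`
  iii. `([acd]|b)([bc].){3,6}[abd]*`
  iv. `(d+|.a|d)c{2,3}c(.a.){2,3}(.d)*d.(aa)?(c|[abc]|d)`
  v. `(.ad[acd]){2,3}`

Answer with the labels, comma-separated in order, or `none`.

ii

i → no match — must start with `a`
ii → match
iii → no match
iv → no match
v → no match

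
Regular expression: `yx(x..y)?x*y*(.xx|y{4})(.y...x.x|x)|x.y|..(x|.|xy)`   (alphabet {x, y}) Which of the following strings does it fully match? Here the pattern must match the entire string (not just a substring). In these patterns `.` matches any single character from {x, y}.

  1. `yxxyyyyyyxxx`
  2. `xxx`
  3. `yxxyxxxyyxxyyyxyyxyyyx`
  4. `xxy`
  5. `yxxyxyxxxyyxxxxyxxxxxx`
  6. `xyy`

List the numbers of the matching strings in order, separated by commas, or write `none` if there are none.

1 → match
2 → match
3 → no match
4 → match
5 → match
6 → match

1, 2, 4, 5, 6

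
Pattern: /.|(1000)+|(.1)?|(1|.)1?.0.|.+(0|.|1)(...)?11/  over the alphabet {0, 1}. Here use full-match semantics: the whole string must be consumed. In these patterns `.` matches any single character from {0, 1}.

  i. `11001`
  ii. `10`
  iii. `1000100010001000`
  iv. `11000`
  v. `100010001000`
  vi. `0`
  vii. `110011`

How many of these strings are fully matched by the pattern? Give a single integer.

6

i → match
ii → no match
iii → match
iv → match
v → match
vi → match
vii → match
Total matched: 6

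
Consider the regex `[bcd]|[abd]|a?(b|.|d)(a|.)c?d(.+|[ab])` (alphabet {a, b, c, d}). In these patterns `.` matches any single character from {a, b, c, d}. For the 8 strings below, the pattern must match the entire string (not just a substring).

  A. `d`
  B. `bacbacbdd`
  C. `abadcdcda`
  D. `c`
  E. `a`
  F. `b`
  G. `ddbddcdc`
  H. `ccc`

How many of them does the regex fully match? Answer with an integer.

A → match
B → no match
C → match
D → match
E → match
F → match
G → no match
H → no match
Total matched: 5

5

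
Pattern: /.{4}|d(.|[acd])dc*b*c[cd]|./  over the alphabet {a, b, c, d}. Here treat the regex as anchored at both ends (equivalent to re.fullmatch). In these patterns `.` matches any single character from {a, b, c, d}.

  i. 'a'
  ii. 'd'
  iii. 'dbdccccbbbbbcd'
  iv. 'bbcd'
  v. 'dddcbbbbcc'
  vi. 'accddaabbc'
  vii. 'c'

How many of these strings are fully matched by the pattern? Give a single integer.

6

i → match
ii → match
iii → match
iv → match
v → match
vi → no match
vii → match
Total matched: 6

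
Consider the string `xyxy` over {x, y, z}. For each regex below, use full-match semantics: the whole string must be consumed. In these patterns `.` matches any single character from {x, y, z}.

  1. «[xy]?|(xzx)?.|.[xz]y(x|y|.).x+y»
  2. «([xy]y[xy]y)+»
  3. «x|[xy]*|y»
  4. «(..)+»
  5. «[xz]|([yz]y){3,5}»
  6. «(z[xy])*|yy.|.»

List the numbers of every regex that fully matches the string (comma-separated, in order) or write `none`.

1 → no match
2 → match
3 → match
4 → match
5 → no match
6 → no match

2, 3, 4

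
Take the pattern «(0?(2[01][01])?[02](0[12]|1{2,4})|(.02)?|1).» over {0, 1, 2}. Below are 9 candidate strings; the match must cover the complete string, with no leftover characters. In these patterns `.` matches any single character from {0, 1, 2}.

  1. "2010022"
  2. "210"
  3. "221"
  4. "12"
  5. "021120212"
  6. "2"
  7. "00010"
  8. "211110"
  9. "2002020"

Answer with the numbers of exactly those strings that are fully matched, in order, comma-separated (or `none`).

1, 4, 6, 7, 8, 9

1. "2010022" → match
2. "210" → no match
3. "221" → no match
4. "12" → match
5. "021120212" → no match
6. "2" → match
7. "00010" → match
8. "211110" → match
9. "2002020" → match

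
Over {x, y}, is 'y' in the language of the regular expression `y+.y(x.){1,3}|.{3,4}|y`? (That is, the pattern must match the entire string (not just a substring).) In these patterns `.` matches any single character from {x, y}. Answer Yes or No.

Yes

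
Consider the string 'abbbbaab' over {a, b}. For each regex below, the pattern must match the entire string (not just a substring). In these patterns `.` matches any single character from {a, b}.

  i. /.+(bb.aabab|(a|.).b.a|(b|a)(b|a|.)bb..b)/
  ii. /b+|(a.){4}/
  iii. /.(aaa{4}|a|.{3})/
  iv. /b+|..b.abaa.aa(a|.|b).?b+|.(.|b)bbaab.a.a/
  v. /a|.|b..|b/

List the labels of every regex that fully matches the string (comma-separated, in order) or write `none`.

i

i → match
ii → no match
iii → no match
iv → no match
v → no match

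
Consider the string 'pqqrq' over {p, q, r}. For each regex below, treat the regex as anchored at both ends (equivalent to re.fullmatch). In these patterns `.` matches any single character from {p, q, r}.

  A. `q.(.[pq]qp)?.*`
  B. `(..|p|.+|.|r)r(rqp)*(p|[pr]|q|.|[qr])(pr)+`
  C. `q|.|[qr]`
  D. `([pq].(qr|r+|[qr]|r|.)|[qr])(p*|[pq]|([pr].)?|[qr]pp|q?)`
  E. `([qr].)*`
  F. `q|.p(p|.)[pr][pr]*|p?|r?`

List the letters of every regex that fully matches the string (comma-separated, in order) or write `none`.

A → no match — must start with 'q'
B → no match — must end with 'pr'
C → no match
D → match
E → no match
F → no match

D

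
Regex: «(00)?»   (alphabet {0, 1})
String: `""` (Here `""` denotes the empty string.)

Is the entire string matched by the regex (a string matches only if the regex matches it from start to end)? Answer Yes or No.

Yes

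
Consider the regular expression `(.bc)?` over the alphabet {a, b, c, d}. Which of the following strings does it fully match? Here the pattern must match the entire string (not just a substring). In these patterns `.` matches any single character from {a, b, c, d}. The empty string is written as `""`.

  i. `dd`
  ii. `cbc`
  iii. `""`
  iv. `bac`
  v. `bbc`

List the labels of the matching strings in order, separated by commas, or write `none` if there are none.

i. `dd` → no match
ii. `cbc` → match
iii. `""` → match
iv. `bac` → no match
v. `bbc` → match

ii, iii, v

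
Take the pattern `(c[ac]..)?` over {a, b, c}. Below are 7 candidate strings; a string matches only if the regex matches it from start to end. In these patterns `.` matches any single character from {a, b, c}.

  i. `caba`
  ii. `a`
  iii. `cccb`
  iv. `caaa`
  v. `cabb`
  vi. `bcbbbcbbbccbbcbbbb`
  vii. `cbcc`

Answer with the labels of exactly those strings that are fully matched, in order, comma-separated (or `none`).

i, iii, iv, v

i → match
ii → no match
iii → match
iv → match
v → match
vi → no match
vii → no match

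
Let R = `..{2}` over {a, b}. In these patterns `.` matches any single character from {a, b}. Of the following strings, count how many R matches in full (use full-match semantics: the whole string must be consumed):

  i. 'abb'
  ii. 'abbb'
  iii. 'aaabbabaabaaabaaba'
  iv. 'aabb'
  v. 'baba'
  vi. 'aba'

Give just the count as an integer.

2

i → match
ii → no match
iii → no match
iv → no match
v → no match
vi → match
Total matched: 2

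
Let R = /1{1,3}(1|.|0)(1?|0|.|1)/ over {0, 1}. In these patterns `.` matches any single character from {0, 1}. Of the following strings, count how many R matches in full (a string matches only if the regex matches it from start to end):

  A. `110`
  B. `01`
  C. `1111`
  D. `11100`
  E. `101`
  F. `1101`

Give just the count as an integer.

5

A → match
B → no match — must start with `1`
C → match
D → match
E → match
F → match
Total matched: 5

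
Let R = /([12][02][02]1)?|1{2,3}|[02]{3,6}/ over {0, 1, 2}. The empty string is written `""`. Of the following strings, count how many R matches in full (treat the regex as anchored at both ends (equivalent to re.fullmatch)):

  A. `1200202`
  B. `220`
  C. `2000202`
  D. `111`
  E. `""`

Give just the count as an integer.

3

A. `1200202` → no match
B. `220` → match
C. `2000202` → no match
D. `111` → match
E. `""` → match
Total matched: 3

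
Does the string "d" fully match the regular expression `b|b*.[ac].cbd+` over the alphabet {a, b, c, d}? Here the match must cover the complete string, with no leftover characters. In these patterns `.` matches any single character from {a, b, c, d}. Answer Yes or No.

No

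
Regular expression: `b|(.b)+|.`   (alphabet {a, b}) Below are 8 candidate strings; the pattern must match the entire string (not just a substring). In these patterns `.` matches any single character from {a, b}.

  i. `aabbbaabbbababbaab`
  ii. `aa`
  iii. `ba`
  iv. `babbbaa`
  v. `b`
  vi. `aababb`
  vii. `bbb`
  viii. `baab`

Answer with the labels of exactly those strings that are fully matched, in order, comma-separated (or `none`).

v

i → no match
ii → no match
iii → no match
iv → no match
v → match
vi → no match
vii → no match
viii → no match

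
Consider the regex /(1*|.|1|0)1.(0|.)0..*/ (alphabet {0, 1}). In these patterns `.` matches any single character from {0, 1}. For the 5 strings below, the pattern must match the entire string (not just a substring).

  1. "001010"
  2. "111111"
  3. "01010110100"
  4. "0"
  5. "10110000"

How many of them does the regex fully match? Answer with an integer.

1

1 → no match
2 → no match
3 → match
4 → no match
5 → no match
Total matched: 1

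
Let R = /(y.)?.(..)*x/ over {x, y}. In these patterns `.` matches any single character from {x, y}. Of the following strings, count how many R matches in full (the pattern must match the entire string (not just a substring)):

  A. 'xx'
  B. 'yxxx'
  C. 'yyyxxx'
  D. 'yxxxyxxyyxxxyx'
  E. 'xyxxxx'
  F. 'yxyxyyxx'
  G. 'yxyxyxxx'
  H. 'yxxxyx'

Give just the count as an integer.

A → match
B → match
C → match
D → match
E → match
F → match
G → match
H → match
Total matched: 8

8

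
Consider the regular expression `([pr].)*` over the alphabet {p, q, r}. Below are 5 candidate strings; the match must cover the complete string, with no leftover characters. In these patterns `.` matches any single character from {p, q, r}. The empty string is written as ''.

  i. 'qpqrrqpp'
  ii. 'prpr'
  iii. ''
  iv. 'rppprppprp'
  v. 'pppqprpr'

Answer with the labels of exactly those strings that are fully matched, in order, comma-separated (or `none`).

i → no match
ii → match
iii → match
iv → match
v → match

ii, iii, iv, v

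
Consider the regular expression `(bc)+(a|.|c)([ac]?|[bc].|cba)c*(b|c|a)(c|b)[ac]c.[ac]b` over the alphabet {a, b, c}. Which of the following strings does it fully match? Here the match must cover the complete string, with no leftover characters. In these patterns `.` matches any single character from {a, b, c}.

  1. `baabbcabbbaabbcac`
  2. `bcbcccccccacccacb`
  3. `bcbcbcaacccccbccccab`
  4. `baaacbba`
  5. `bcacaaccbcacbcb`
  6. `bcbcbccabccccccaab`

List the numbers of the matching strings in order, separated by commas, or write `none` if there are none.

1 → no match — must start with `bc`
2 → match
3 → match
4. `baaacbba` → no match — must start with `bc`
5 → no match
6 → no match

2, 3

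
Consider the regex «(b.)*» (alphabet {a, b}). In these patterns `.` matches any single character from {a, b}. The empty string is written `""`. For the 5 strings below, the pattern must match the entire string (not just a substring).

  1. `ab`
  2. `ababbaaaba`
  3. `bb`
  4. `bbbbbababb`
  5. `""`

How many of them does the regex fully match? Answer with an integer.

1 → no match
2 → no match
3 → match
4 → match
5 → match
Total matched: 3

3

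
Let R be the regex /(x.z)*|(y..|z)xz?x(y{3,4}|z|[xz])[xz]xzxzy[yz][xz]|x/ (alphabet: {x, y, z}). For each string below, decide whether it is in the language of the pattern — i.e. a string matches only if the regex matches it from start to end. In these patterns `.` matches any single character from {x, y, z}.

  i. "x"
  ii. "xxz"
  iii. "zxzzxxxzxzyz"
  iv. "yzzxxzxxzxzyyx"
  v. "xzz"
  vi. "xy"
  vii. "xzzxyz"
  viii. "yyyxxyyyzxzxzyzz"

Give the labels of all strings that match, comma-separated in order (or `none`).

i. "x" → match
ii. "xxz" → match
iii. "zxzzxxxzxzyz" → no match
iv → match
v. "xzz" → match
vi. "xy" → no match
vii. "xzzxyz" → match
viii → match

i, ii, iv, v, vii, viii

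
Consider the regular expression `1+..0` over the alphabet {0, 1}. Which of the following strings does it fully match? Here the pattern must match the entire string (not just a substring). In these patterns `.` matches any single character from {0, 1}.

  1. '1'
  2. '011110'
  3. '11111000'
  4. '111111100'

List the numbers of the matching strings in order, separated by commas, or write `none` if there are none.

3, 4

1. '1' → no match — must end with '0'
2. '011110' → no match — must start with '1'
3. '11111000' → match
4. '111111100' → match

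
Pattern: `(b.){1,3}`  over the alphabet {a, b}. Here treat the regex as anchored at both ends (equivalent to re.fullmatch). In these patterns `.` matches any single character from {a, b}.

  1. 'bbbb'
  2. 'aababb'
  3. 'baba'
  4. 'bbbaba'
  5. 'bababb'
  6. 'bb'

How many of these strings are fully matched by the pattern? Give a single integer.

1 → match
2 → no match — must start with 'b'
3 → match
4 → match
5 → match
6 → match
Total matched: 5

5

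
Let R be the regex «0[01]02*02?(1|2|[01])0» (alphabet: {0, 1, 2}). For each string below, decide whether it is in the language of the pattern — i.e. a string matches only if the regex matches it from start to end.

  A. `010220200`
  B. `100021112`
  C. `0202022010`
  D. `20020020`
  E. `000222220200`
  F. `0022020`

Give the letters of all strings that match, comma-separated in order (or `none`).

A, E

A → match
B → no match — must start with `0`
C → no match
D → no match — must start with `0`
E → match
F → no match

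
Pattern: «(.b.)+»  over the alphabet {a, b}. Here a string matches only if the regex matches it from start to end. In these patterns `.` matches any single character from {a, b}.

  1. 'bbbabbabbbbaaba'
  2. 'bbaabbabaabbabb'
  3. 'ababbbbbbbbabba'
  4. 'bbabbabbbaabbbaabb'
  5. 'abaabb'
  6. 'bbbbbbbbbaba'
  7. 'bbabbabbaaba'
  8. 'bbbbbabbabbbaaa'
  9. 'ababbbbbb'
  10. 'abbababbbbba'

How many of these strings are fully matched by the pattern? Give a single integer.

1 → match
2 → match
3 → match
4 → no match
5 → match
6 → match
7 → match
8 → no match
9 → match
10 → match
Total matched: 8

8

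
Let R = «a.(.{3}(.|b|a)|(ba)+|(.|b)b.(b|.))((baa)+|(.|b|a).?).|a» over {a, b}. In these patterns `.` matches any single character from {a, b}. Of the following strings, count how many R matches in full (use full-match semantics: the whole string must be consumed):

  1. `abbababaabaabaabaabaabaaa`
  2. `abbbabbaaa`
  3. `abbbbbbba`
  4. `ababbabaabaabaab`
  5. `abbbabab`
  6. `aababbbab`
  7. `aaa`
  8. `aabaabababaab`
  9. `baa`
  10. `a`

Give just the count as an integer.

1 → match
2 → match
3 → match
4 → match
5 → match
6 → match
7 → no match
8 → no match
9 → no match — must start with `a`
10 → match
Total matched: 7

7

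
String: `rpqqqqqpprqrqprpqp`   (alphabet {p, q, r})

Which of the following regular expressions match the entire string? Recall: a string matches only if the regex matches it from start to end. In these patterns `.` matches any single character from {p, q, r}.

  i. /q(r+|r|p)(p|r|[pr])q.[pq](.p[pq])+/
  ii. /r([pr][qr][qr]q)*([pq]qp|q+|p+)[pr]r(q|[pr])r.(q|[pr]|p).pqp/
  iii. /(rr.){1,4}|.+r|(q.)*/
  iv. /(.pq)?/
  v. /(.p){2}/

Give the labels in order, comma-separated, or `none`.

i → no match — must start with `q`
ii → match
iii → no match
iv → no match
v → no match

ii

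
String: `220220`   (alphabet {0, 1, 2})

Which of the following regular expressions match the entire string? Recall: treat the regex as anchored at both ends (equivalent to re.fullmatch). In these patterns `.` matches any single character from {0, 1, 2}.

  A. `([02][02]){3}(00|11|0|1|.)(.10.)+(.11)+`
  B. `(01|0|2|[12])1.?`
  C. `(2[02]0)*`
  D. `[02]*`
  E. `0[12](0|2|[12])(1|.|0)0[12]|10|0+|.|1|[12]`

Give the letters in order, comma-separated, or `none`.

A → no match — must end with `11`
B → no match
C → match
D → match
E → no match

C, D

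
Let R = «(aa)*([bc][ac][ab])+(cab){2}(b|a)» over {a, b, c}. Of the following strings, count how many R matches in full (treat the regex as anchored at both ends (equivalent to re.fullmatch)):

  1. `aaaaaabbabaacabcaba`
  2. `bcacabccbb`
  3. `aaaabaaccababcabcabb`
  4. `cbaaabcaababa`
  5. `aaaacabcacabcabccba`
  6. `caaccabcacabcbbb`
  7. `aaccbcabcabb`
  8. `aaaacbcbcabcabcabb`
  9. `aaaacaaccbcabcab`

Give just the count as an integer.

2

1 → no match
2 → no match
3 → match
4 → no match
5 → no match
6 → no match
7 → match
8 → no match
9 → no match
Total matched: 2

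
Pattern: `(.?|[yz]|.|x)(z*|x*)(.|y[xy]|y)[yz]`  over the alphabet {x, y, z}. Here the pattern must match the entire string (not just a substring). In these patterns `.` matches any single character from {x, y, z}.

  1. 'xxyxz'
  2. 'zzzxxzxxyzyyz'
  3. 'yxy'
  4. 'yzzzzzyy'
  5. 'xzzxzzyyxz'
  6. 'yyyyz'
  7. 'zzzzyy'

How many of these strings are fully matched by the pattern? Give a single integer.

4

1 → match
2 → no match
3 → match
4 → match
5 → no match
6 → no match
7 → match
Total matched: 4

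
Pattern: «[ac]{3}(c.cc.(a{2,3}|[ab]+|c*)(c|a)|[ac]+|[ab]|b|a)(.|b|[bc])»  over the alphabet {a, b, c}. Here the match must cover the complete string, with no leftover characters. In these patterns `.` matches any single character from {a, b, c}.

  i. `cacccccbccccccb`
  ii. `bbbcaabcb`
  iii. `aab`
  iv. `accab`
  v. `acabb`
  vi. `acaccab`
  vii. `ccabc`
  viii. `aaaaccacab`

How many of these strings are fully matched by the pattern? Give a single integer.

i → match
ii → no match
iii → no match
iv → match
v → match
vi → match
vii → match
viii → match
Total matched: 6

6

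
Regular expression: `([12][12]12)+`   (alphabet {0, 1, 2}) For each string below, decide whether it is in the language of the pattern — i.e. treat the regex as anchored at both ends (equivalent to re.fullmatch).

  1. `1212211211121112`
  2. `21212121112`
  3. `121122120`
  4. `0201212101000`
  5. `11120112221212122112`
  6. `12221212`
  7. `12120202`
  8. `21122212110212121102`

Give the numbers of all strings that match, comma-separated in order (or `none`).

1 → match
2 → no match
3 → no match — must end with `12`
4 → no match — must end with `12`
5 → no match
6 → no match
7 → no match — must end with `12`
8 → no match — must end with `12`

1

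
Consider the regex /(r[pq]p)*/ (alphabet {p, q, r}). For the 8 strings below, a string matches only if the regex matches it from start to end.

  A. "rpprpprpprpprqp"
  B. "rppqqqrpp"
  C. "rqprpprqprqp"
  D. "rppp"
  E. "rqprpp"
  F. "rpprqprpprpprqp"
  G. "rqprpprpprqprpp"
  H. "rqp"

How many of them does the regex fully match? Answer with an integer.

A → match
B. "rppqqqrpp" → no match
C. "rqprpprqprqp" → match
D. "rppp" → no match
E. "rqprpp" → match
F → match
G → match
H. "rqp" → match
Total matched: 6

6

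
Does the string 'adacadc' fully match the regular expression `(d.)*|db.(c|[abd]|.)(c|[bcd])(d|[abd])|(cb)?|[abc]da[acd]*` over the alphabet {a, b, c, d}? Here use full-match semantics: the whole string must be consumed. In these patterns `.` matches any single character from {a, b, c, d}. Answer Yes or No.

Yes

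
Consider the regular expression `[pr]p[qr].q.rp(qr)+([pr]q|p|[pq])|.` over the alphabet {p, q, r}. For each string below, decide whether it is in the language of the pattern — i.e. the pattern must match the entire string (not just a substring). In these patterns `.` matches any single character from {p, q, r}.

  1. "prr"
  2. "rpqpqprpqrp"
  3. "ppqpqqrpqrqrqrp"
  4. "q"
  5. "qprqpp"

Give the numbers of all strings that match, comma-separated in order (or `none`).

2, 3, 4

1 → no match
2 → match
3 → match
4 → match
5 → no match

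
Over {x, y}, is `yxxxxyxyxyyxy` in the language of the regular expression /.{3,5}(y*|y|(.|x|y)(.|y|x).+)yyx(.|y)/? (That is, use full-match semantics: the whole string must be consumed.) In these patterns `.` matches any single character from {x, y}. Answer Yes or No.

Yes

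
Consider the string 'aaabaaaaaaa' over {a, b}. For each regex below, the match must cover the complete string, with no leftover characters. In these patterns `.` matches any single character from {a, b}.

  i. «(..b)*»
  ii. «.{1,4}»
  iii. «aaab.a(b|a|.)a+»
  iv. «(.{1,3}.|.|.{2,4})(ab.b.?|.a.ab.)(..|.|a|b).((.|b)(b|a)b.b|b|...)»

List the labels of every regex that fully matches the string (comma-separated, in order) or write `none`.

i → no match
ii → no match
iii → match
iv → no match

iii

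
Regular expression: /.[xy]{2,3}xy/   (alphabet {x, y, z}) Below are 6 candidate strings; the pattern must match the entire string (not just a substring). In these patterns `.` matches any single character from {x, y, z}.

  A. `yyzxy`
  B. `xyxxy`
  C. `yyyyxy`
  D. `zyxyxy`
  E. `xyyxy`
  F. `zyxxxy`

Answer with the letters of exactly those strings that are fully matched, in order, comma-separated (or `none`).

B, C, D, E, F

A → no match
B → match
C → match
D → match
E → match
F → match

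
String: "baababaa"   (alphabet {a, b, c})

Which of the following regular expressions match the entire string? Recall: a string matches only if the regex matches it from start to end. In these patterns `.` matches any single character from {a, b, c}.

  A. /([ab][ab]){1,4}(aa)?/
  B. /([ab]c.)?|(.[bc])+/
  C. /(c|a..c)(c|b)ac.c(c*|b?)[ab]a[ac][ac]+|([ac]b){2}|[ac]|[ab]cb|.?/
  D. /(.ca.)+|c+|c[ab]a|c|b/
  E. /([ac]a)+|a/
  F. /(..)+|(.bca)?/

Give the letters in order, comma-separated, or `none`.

A → match
B → no match
C → no match
D → no match
E → no match
F → match

A, F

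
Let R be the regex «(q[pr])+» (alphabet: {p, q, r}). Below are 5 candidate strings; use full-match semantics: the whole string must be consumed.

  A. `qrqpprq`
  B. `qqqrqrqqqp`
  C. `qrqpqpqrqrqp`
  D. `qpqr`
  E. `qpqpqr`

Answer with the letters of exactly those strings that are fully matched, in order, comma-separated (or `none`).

C, D, E

A → no match
B → no match
C → match
D → match
E → match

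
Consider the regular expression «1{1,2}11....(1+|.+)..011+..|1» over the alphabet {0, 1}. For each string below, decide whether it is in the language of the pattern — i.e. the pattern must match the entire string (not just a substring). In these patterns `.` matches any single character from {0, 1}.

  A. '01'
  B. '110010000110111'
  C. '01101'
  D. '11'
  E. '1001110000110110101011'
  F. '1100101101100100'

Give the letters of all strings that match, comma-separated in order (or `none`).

none

A → no match — must start with '1'
B → no match
C → no match — must start with '1'
D → no match
E → no match
F → no match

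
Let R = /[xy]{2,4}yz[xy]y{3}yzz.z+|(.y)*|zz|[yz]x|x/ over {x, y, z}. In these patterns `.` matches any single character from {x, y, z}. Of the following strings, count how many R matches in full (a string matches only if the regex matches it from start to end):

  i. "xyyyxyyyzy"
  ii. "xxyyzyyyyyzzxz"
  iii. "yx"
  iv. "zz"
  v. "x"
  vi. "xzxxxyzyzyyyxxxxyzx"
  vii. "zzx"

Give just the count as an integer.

i → match
ii → match
iii → match
iv → match
v → match
vi → no match
vii → no match
Total matched: 5

5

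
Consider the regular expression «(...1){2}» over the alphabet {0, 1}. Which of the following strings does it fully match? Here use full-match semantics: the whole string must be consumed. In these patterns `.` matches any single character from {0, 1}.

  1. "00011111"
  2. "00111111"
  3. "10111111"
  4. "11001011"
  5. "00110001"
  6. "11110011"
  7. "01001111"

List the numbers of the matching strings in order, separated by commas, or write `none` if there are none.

1 → match
2 → match
3 → match
4 → no match
5 → match
6 → match
7 → no match

1, 2, 3, 5, 6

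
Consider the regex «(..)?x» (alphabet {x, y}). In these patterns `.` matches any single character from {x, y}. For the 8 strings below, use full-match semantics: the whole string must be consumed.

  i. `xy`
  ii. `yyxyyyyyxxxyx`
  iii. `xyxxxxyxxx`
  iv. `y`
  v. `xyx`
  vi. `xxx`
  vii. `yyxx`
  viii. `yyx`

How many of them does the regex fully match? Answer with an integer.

3

i → no match — must end with `x`
ii → no match
iii → no match
iv → no match — must end with `x`
v → match
vi → match
vii → no match
viii → match
Total matched: 3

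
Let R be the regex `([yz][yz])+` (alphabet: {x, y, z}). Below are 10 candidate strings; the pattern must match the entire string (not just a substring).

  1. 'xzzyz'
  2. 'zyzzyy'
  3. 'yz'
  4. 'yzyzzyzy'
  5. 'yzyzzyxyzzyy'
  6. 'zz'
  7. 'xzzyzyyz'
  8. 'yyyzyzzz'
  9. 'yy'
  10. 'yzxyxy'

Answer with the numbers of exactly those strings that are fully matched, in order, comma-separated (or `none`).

1. 'xzzyz' → no match
2. 'zyzzyy' → match
3. 'yz' → match
4. 'yzyzzyzy' → match
5. 'yzyzzyxyzzyy' → no match
6. 'zz' → match
7. 'xzzyzyyz' → no match
8. 'yyyzyzzz' → match
9. 'yy' → match
10. 'yzxyxy' → no match

2, 3, 4, 6, 8, 9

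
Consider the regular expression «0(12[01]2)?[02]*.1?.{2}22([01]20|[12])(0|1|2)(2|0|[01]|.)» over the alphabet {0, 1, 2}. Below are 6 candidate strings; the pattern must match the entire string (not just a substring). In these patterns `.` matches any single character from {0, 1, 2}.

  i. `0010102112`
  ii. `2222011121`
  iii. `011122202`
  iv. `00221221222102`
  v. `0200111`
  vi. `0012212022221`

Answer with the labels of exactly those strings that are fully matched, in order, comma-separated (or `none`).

i → no match
ii → no match — must start with `0`
iii → match
iv → no match
v → no match
vi → no match

iii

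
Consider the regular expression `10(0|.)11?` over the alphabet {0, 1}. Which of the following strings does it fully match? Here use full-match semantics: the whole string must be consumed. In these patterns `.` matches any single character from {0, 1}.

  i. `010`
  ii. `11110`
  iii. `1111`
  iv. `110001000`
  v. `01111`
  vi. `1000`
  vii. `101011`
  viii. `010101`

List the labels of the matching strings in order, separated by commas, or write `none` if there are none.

i → no match — must start with `10`
ii → no match — must start with `10`
iii → no match — must start with `10`
iv → no match — must start with `10`
v → no match — must start with `10`
vi → no match
vii → no match
viii → no match — must start with `10`

none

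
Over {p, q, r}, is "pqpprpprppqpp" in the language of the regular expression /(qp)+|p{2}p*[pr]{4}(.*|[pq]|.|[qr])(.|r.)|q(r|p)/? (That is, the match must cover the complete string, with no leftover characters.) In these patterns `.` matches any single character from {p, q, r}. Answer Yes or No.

No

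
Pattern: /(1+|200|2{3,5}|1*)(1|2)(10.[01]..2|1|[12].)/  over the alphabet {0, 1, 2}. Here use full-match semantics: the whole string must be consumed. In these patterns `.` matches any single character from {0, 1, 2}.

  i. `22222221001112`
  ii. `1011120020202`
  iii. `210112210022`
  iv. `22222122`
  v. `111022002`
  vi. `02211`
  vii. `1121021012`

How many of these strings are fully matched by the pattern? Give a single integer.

i → no match
ii → no match
iii. `210112210022` → no match
iv. `22222122` → match
v. `111022002` → no match
vi. `02211` → no match
vii. `1121021012` → match
Total matched: 2

2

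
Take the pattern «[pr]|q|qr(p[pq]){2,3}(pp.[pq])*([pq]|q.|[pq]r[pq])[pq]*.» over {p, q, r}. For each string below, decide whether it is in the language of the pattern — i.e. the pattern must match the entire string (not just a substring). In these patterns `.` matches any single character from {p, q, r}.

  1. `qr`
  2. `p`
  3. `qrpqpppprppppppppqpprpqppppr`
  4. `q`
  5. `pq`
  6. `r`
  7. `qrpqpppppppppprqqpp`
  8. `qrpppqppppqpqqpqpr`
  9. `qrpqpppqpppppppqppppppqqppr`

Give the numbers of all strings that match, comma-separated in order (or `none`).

2, 3, 4, 6, 7, 8, 9

1 → no match
2 → match
3 → match
4 → match
5 → no match
6 → match
7 → match
8 → match
9 → match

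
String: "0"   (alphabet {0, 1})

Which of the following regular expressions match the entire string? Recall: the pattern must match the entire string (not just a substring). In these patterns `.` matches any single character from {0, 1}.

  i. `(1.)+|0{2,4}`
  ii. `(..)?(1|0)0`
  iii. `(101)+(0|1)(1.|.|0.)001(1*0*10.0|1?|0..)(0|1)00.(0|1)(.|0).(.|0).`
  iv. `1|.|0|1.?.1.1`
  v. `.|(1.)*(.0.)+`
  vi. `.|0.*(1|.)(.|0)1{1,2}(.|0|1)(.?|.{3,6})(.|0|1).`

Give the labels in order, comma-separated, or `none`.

iv, v, vi

i → no match
ii → no match
iii → no match — must start with "101"
iv → match
v → match
vi → match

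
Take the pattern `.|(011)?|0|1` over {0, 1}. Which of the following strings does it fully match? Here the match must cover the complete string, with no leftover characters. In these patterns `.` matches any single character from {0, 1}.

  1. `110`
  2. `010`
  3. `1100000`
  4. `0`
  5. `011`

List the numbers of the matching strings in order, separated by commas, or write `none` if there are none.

4, 5

1 → no match
2 → no match
3 → no match
4 → match
5 → match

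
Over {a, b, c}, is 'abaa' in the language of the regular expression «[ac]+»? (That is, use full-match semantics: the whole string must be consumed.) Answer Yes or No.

No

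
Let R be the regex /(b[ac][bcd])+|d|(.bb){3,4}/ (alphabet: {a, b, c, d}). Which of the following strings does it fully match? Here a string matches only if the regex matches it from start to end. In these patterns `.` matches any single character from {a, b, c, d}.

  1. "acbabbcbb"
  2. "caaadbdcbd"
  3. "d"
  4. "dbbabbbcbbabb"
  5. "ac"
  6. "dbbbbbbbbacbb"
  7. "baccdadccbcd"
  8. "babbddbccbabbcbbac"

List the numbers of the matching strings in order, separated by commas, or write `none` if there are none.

1 → no match
2 → no match
3 → match
4 → no match
5 → no match
6 → no match
7 → no match
8 → no match

3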